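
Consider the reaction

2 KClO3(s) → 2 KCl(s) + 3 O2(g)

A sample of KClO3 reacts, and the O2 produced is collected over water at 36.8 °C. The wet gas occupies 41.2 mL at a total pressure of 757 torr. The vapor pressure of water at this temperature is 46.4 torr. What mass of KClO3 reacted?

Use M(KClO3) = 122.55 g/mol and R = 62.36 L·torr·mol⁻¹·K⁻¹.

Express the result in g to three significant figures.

P(O2) = 757 − 46.4 = 710.6 torr
n(O2) = PV/RT = (710.6 × 0.04120) / (62.36 × 309.95) = 0.001515 mol
n(KClO3) = (2/3) × 0.001515 = 0.001010 mol
m(KClO3) = 0.001010 × 122.55 = 0.1238 g

0.124 g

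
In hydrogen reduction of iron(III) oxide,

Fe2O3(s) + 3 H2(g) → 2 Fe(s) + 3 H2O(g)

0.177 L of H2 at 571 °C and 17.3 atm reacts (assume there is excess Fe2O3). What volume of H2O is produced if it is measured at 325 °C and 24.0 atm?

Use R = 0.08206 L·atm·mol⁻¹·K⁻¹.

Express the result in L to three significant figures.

n(H2) = PV/RT = (17.3 × 0.177) / (0.08206 × 844.15) = 0.04420 mol
n(H2O) = (3/3) × 0.04420 = 0.04420 mol
V = nRT/P = 0.04420 × 0.08206 × 598.15 / 24.0 = 0.09040 L

0.0904 L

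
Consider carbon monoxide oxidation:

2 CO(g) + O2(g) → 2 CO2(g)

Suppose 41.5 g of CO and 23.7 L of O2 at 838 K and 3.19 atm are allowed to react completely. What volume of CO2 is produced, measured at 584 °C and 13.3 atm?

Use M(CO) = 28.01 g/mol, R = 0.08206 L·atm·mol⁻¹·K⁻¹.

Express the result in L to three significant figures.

n(CO) = 41.5 / 28.01 = 1.482 mol
n(O2) = PV/RT = (3.19 × 23.7) / (0.08206 × 838) = 1.099 mol
For 1.482 mol CO, stoichiometry requires (1/2) × 1.482 = 0.7410 mol O2; 1.099 mol is available, so CO is limiting.
n(CO2) = (2/2) × 1.482 = 1.482 mol
V(CO2) = nRT/P = 1.482 × 0.08206 × 857.15 / 13.3 = 7.838 L

7.84 L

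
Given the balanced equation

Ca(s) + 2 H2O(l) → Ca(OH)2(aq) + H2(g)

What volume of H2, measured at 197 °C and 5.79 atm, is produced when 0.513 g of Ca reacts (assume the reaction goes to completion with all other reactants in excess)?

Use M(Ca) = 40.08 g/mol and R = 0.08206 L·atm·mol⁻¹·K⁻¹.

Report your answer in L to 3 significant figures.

0.0853 L

n(Ca) = 0.5130 / 40.08 = 0.01280 mol
n(H2) = (1/1) × 0.01280 = 0.01280 mol
V = nRT/P = 0.01280 × 0.08206 × 470.15 / 5.79 = 0.08529 L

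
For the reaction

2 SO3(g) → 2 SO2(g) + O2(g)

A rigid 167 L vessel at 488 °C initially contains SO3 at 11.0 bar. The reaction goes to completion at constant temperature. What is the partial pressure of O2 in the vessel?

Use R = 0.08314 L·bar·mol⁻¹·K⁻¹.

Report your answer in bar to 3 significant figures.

n(SO3)₀ = PV/RT = (11.0 × 167) / (0.08314 × 761.15) = 29.03 mol
n(O2) = (1/2) × 29.03 = 14.52 mol
P(O2) = nRT/V = 14.52 × 0.08314 × 761.15 / 167 = 5.502 bar

5.50 bar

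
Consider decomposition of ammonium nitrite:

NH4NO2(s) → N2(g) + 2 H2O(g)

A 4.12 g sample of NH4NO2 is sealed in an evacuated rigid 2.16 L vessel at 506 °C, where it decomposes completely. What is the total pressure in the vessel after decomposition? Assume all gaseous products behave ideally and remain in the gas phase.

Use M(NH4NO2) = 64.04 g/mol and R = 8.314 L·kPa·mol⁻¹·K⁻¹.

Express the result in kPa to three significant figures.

n(NH4NO2) = 4.12 / 64.04 = 0.06433 mol
n(gas produced) = (3/1) × 0.06433 = 0.1930 mol
P = nRT/V = 0.1930 × 8.314 × 779.15 / 2.16 = 578.8 kPa

579 kPa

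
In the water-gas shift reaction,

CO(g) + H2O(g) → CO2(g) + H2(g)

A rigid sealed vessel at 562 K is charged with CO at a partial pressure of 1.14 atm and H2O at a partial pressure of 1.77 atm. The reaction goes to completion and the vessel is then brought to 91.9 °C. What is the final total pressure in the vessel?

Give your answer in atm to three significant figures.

1.89 atm

With V and T fixed, P_i ∝ n_i, so the mole ratios apply directly to partial pressures at 562 K.
P(H2O) required for 1.14 atm of CO = (1/1) × 1.14 = 1.140 atm; available 1.77 atm, so CO is limiting.
P(H2O) remaining = 1.77 − (1/1) × 1.14 = 0.6300 atm
P(gaseous products) = (1+1)/1 × 1.14 = 2.280 atm
P_total at 562 K = 0.6300 + 2.280 = 2.910 atm
Scaling to 91.9 °C: P = 2.910 × 365.05/562 = 1.890 atm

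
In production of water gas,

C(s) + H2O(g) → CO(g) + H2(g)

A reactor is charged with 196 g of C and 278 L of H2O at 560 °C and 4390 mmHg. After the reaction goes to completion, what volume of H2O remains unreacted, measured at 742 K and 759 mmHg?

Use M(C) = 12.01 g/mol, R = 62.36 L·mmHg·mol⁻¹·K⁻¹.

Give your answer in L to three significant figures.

n(C) = 196 / 12.01 = 16.32 mol
n(H2O) = PV/RT = (4390 × 278) / (62.36 × 833.15) = 23.49 mol
For 16.32 mol C, stoichiometry requires (1/1) × 16.32 = 16.32 mol H2O; 23.49 mol is available, so C is limiting.
n(H2O) consumed = (1/1) × 16.32 = 16.32 mol; remaining = 23.49 − 16.32 = 7.170 mol
V(H2O) = nRT/P = 7.170 × 62.36 × 742 / 759 = 437.1 L

437 L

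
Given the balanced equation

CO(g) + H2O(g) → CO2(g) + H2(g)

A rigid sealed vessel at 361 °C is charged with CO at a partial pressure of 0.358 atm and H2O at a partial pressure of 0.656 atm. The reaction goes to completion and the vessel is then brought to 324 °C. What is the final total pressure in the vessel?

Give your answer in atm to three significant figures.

0.955 atm

With V and T fixed, P_i ∝ n_i, so the mole ratios apply directly to partial pressures at 361 °C.
P(H2O) required for 0.358 atm of CO = (1/1) × 0.358 = 0.3580 atm; available 0.656 atm, so CO is limiting.
P(H2O) remaining = 0.656 − (1/1) × 0.358 = 0.2980 atm
P(gaseous products) = (1+1)/1 × 0.358 = 0.7160 atm
P_total at 361 °C = 0.2980 + 0.7160 = 1.014 atm
Scaling to 324 °C: P = 1.014 × 597.15/634.15 = 0.9548 atm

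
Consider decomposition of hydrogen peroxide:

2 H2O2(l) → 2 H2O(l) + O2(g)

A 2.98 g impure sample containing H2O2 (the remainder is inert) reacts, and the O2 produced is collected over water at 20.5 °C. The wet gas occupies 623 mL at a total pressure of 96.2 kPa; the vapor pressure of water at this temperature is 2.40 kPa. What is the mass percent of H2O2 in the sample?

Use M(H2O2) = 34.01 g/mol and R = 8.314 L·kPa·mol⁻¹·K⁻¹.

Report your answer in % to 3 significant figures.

P(O2) = 96.2 − 2.40 = 93.80 kPa
n(O2) = PV/RT = (93.80 × 0.6230) / (8.314 × 293.65) = 0.02394 mol
n(H2O2) = (2/1) × 0.02394 = 0.04788 mol
m(H2O2) = 0.04788 × 34.01 = 1.628 g
%H2O2 = 1.628 / 2.98 × 100 = 54.63%

54.6 %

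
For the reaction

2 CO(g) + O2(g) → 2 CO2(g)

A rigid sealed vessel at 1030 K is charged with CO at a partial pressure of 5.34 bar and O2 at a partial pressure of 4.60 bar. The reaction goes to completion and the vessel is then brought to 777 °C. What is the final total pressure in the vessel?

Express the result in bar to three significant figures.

7.41 bar

With V and T fixed, P_i ∝ n_i, so the mole ratios apply directly to partial pressures at 1030 K.
P(O2) required for 5.34 bar of CO = (1/2) × 5.34 = 2.670 bar; available 4.60 bar, so CO is limiting.
P(O2) remaining = 4.60 − (1/2) × 5.34 = 1.930 bar
P(gaseous products) = (2)/2 × 5.34 = 5.340 bar
P_total at 1030 K = 1.930 + 5.340 = 7.270 bar
Scaling to 777 °C: P = 7.270 × 1050.15/1030 = 7.412 bar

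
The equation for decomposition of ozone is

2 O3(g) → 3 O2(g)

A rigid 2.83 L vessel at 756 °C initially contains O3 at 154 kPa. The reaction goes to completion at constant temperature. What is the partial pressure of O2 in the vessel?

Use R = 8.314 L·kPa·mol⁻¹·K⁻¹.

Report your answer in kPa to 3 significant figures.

n(O3)₀ = PV/RT = (154 × 2.83) / (8.314 × 1029.15) = 0.05094 mol
n(O2) = (3/2) × 0.05094 = 0.07641 mol
P(O2) = nRT/V = 0.07641 × 8.314 × 1029.15 / 2.83 = 231.0 kPa

231 kPa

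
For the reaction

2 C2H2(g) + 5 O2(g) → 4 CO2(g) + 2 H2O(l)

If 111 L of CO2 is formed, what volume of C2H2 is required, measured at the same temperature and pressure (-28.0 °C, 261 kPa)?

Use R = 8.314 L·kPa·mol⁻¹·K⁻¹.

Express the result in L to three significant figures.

55.5 L

At constant T and P, gas volumes are in the mole ratio: V(C2H2) = (2/4) × 111 = 55.50 L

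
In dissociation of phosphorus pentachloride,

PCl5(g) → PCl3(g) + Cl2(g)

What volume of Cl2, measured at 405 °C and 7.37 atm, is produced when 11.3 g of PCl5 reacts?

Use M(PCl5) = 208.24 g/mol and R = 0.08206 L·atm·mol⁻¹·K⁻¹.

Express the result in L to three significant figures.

n(PCl5) = 11.30 / 208.24 = 0.05426 mol
n(Cl2) = (1/1) × 0.05426 = 0.05426 mol
V = nRT/P = 0.05426 × 0.08206 × 678.15 / 7.37 = 0.4097 L

0.410 L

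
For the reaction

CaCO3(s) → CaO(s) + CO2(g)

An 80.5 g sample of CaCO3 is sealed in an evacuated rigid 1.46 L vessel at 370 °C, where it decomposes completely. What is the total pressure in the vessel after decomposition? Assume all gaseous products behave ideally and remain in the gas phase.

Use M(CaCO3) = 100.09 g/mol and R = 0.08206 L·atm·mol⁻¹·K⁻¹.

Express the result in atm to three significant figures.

n(CaCO3) = 80.5 / 100.09 = 0.8043 mol
n(gas produced) = (1/1) × 0.8043 = 0.8043 mol
P = nRT/V = 0.8043 × 0.08206 × 643.15 / 1.46 = 29.07 atm

29.1 atm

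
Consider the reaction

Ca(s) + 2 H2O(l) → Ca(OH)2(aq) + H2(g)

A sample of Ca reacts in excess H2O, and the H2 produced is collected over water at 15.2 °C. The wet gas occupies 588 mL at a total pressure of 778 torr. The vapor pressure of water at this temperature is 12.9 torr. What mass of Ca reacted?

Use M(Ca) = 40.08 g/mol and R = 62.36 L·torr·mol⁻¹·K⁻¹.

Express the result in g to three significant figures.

1.00 g

P(H2) = 778 − 12.9 = 765.1 torr
n(H2) = PV/RT = (765.1 × 0.5880) / (62.36 × 288.35) = 0.02502 mol
n(Ca) = (1/1) × 0.02502 = 0.02502 mol
m(Ca) = 0.02502 × 40.08 = 1.003 g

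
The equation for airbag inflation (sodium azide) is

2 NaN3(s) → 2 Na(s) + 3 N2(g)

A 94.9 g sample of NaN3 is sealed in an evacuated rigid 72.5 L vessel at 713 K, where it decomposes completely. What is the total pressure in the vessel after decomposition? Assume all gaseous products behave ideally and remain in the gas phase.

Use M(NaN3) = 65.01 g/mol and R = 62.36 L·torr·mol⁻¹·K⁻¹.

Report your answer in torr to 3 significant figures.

1340 torr

n(NaN3) = 94.9 / 65.01 = 1.460 mol
n(gas produced) = (3/2) × 1.460 = 2.190 mol
P = nRT/V = 2.190 × 62.36 × 713 / 72.5 = 1343 torr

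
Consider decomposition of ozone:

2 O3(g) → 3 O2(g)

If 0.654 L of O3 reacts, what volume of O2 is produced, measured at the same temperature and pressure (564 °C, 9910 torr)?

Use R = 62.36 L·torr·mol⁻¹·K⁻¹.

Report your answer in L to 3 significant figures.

At constant T and P, gas volumes are in the mole ratio: V(O2) = (3/2) × 0.654 = 0.9810 L

0.981 L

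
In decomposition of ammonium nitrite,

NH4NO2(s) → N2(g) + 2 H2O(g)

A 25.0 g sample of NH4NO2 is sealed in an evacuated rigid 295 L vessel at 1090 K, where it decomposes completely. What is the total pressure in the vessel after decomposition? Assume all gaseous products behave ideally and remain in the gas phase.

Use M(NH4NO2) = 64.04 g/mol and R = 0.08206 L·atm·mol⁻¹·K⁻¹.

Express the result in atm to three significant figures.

n(NH4NO2) = 25.0 / 64.04 = 0.3904 mol
n(gas produced) = (3/1) × 0.3904 = 1.171 mol
P = nRT/V = 1.171 × 0.08206 × 1090 / 295 = 0.3551 atm

0.355 atm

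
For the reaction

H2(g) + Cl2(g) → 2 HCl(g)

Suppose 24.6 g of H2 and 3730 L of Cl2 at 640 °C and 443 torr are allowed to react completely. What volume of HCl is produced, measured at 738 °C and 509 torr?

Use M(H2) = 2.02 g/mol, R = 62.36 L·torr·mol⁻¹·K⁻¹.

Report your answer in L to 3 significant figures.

n(H2) = 24.6 / 2.02 = 12.18 mol
n(Cl2) = PV/RT = (443 × 3730) / (62.36 × 913.15) = 29.02 mol
For 12.18 mol H2, stoichiometry requires (1/1) × 12.18 = 12.18 mol Cl2; 29.02 mol is available, so H2 is limiting.
n(HCl) = (2/1) × 12.18 = 24.36 mol
V(HCl) = nRT/P = 24.36 × 62.36 × 1011.15 / 509 = 3018 L

3020 L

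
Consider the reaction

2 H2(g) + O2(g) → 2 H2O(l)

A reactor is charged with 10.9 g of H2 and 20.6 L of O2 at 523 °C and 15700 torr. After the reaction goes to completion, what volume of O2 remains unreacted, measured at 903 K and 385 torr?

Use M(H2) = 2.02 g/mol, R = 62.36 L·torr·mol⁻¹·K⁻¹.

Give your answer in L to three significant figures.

558 L

n(H2) = 10.9 / 2.02 = 5.396 mol
n(O2) = PV/RT = (15700 × 20.6) / (62.36 × 796.15) = 6.514 mol
For 5.396 mol H2, stoichiometry requires (1/2) × 5.396 = 2.698 mol O2; 6.514 mol is available, so H2 is limiting.
n(O2) consumed = (1/2) × 5.396 = 2.698 mol; remaining = 6.514 − 2.698 = 3.816 mol
V(O2) = nRT/P = 3.816 × 62.36 × 903 / 385 = 558.1 L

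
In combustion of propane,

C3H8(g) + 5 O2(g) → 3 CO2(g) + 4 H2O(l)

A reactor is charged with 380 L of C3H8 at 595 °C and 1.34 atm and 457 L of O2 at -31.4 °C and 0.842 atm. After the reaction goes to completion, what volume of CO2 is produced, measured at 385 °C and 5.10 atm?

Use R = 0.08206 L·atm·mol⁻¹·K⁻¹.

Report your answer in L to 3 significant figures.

n(C3H8) = PV/RT = (1.34 × 380) / (0.08206 × 868.15) = 7.148 mol
n(O2) = PV/RT = (0.842 × 457) / (0.08206 × 241.75) = 19.40 mol
For 7.148 mol C3H8, stoichiometry requires (5/1) × 7.148 = 35.74 mol O2; 19.40 mol is available, so O2 is limiting.
n(CO2) = (3/5) × 19.40 = 11.64 mol
V(CO2) = nRT/P = 11.64 × 0.08206 × 658.15 / 5.10 = 123.3 L

123 L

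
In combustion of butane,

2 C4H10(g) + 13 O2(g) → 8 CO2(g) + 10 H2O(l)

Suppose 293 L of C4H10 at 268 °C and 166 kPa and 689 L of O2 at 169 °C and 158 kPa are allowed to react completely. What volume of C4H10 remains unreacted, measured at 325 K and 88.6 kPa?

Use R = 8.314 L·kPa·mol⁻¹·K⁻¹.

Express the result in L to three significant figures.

191 L

n(C4H10) = PV/RT = (166 × 293) / (8.314 × 541.15) = 10.81 mol
n(O2) = PV/RT = (158 × 689) / (8.314 × 442.15) = 29.61 mol
For 10.81 mol C4H10, stoichiometry requires (13/2) × 10.81 = 70.27 mol O2; 29.61 mol is available, so O2 is limiting.
n(C4H10) consumed = (2/13) × 29.61 = 4.555 mol; remaining = 10.81 − 4.555 = 6.255 mol
V(C4H10) = nRT/P = 6.255 × 8.314 × 325 / 88.6 = 190.8 L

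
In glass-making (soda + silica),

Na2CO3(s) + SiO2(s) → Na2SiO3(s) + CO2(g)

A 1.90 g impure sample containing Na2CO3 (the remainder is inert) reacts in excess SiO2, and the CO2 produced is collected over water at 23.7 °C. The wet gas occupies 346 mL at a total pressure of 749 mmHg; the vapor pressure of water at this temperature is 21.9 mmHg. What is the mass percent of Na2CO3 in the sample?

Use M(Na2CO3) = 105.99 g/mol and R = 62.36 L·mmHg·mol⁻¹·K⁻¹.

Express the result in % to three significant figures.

75.8 %

P(CO2) = 749 − 21.9 = 727.1 mmHg
n(CO2) = PV/RT = (727.1 × 0.3460) / (62.36 × 296.85) = 0.01359 mol
n(Na2CO3) = (1/1) × 0.01359 = 0.01359 mol
m(Na2CO3) = 0.01359 × 105.99 = 1.440 g
%Na2CO3 = 1.440 / 1.90 × 100 = 75.79%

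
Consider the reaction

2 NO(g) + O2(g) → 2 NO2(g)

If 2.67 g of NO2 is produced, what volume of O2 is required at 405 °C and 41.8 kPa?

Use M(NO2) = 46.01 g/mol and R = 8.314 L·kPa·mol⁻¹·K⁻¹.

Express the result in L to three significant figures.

n(NO2) = 2.670 / 46.01 = 0.05803 mol
n(O2) = (1/2) × 0.05803 = 0.02901 mol
V = nRT/P = 0.02901 × 8.314 × 678.15 / 41.8 = 3.913 L

3.91 L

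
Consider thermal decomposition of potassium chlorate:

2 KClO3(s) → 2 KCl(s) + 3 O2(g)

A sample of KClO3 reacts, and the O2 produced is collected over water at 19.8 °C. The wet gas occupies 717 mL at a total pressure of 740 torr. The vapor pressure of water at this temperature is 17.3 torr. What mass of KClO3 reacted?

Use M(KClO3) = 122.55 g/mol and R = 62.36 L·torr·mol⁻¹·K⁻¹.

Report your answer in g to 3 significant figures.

2.32 g

P(O2) = 740 − 17.3 = 722.7 torr
n(O2) = PV/RT = (722.7 × 0.7170) / (62.36 × 292.95) = 0.02836 mol
n(KClO3) = (2/3) × 0.02836 = 0.01891 mol
m(KClO3) = 0.01891 × 122.55 = 2.317 g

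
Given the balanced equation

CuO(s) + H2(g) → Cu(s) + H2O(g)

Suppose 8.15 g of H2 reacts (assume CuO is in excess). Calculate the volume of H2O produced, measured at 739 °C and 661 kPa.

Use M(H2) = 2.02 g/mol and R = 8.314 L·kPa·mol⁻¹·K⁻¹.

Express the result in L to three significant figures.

51.4 L

n(H2) = 8.150 / 2.02 = 4.035 mol
n(H2O) = (1/1) × 4.035 = 4.035 mol
V = nRT/P = 4.035 × 8.314 × 1012.15 / 661 = 51.37 L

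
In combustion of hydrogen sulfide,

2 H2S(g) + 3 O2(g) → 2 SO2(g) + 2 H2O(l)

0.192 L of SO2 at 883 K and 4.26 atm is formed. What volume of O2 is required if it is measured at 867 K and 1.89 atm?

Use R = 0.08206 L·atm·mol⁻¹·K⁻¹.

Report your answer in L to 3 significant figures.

0.637 L

n(SO2) = PV/RT = (4.26 × 0.192) / (0.08206 × 883) = 0.01129 mol
n(O2) = (3/2) × 0.01129 = 0.01693 mol
V = nRT/P = 0.01693 × 0.08206 × 867 / 1.89 = 0.6373 L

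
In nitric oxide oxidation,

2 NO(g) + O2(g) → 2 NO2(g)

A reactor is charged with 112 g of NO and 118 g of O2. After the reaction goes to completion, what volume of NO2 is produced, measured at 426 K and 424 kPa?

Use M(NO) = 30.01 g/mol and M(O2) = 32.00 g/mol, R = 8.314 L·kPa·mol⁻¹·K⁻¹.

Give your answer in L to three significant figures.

n(NO) = 112 / 30.01 = 3.732 mol
n(O2) = 118 / 32.00 = 3.688 mol
For 3.732 mol NO, stoichiometry requires (1/2) × 3.732 = 1.866 mol O2; 3.688 mol is available, so NO is limiting.
n(NO2) = (2/2) × 3.732 = 3.732 mol
V(NO2) = nRT/P = 3.732 × 8.314 × 426 / 424 = 31.17 L

31.2 L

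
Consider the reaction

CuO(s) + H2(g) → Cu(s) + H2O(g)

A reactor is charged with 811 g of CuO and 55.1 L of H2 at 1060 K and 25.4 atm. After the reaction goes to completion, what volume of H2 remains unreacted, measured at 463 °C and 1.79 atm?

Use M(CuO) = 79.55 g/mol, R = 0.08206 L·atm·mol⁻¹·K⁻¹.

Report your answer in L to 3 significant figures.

n(CuO) = 811 / 79.55 = 10.19 mol
n(H2) = PV/RT = (25.4 × 55.1) / (0.08206 × 1060) = 16.09 mol
For 10.19 mol CuO, stoichiometry requires (1/1) × 10.19 = 10.19 mol H2; 16.09 mol is available, so CuO is limiting.
n(H2) consumed = (1/1) × 10.19 = 10.19 mol; remaining = 16.09 − 10.19 = 5.900 mol
V(H2) = nRT/P = 5.900 × 0.08206 × 736.15 / 1.79 = 199.1 L

199 L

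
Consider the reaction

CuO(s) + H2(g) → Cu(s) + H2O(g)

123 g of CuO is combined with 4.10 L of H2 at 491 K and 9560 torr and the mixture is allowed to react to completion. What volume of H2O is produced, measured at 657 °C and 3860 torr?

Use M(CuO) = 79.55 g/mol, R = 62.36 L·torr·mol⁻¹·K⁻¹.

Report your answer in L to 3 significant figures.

19.2 L

n(CuO) = 123 / 79.55 = 1.546 mol
n(H2) = PV/RT = (9560 × 4.10) / (62.36 × 491) = 1.280 mol
For 1.546 mol CuO, stoichiometry requires (1/1) × 1.546 = 1.546 mol H2; 1.280 mol is available, so H2 is limiting.
n(H2O) = (1/1) × 1.280 = 1.280 mol
V(H2O) = nRT/P = 1.280 × 62.36 × 930.15 / 3860 = 19.23 L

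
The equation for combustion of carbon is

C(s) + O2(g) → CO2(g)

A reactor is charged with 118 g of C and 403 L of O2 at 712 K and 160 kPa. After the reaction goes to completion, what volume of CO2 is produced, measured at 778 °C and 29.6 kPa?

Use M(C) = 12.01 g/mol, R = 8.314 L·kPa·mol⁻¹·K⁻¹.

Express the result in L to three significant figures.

2900 L

n(C) = 118 / 12.01 = 9.825 mol
n(O2) = PV/RT = (160 × 403) / (8.314 × 712) = 10.89 mol
For 9.825 mol C, stoichiometry requires (1/1) × 9.825 = 9.825 mol O2; 10.89 mol is available, so C is limiting.
n(CO2) = (1/1) × 9.825 = 9.825 mol
V(CO2) = nRT/P = 9.825 × 8.314 × 1051.15 / 29.6 = 2901 L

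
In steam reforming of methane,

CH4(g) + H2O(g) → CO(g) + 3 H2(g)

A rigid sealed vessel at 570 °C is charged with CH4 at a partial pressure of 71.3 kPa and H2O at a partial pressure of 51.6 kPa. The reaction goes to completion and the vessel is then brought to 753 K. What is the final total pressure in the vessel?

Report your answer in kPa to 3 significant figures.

202 kPa

Because the vessel is rigid and T is held at 570 °C, work the stoichiometry in partial pressures (P_i = n_iRT/V).
P(H2O) required for 71.3 kPa of CH4 = (1/1) × 71.3 = 71.30 kPa; available 51.6 kPa, so H2O is limiting.
P(CH4) remaining = 71.3 − (1/1) × 51.6 = 19.70 kPa
P(gaseous products) = (1+3)/1 × 51.6 = 206.4 kPa
P_total at 570 °C = 19.70 + 206.4 = 226.1 kPa
Scaling to 753 K: P = 226.1 × 753/843.15 = 201.9 kPa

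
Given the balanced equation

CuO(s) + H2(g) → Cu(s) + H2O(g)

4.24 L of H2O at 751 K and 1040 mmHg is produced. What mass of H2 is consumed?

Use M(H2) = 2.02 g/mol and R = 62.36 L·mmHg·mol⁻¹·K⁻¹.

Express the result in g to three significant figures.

n(H2O) = PV/RT = (1040 × 4.24) / (62.36 × 751) = 0.09416 mol
n(H2) = (1/1) × 0.09416 = 0.09416 mol
m(H2) = 0.09416 × 2.02 = 0.1902 g

0.190 g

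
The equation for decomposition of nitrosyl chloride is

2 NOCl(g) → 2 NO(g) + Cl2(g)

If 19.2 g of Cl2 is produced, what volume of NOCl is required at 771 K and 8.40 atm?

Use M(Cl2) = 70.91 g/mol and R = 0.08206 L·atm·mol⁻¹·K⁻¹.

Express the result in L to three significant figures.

n(Cl2) = 19.20 / 70.91 = 0.2708 mol
n(NOCl) = (2/1) × 0.2708 = 0.5416 mol
V = nRT/P = 0.5416 × 0.08206 × 771 / 8.40 = 4.079 L

4.08 L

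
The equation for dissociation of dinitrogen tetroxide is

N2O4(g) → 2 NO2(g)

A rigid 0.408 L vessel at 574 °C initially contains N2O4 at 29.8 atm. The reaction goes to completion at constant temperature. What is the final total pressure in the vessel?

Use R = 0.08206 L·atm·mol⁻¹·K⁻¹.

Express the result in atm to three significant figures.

Since T and V are fixed, P_final/P_initial = n_final/n_initial = 2/1.
P_final = (2/1) × 29.8 = 59.60 atm

59.6 atm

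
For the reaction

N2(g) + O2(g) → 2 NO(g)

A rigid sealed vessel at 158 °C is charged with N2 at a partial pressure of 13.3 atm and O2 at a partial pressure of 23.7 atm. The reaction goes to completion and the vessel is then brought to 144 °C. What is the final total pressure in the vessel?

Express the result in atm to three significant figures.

Because the vessel is rigid and T is held at 158 °C, work the stoichiometry in partial pressures (P_i = n_iRT/V).
P(O2) required for 13.3 atm of N2 = (1/1) × 13.3 = 13.30 atm; available 23.7 atm, so N2 is limiting.
P(O2) remaining = 23.7 − (1/1) × 13.3 = 10.40 atm
P(gaseous products) = (2)/1 × 13.3 = 26.60 atm
P_total at 158 °C = 10.40 + 26.60 = 37.00 atm
Scaling to 144 °C: P = 37.00 × 417.15/431.15 = 35.80 atm

35.8 atm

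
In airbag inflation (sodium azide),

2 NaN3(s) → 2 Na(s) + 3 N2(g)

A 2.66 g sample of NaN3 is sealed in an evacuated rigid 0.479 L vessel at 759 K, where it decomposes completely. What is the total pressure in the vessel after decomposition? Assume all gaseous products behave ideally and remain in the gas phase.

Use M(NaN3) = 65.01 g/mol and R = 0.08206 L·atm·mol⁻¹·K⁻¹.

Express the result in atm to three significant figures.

n(NaN3) = 2.66 / 65.01 = 0.04092 mol
n(gas produced) = (3/2) × 0.04092 = 0.06138 mol
P = nRT/V = 0.06138 × 0.08206 × 759 / 0.479 = 7.981 atm

7.98 atm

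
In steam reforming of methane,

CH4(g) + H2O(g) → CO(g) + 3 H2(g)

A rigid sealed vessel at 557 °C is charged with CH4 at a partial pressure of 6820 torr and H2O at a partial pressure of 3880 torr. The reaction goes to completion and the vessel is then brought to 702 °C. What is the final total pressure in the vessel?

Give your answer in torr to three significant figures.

With V and T fixed, P_i ∝ n_i, so the mole ratios apply directly to partial pressures at 557 °C.
P(H2O) required for 6820 torr of CH4 = (1/1) × 6820 = 6820 torr; available 3880 torr, so H2O is limiting.
P(CH4) remaining = 6820 − (1/1) × 3880 = 2940 torr
P(gaseous products) = (1+3)/1 × 3880 = 15520 torr
P_total at 557 °C = 2940 + 15520 = 18460 torr
Scaling to 702 °C: P = 18460 × 975.15/830.15 = 21680 torr

21700 torr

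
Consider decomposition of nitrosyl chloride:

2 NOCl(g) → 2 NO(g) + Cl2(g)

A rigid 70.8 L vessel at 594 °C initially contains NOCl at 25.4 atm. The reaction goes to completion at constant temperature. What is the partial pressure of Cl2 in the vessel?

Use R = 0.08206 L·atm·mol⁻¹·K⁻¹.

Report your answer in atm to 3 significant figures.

n(NOCl)₀ = PV/RT = (25.4 × 70.8) / (0.08206 × 867.15) = 25.27 mol
n(Cl2) = (1/2) × 25.27 = 12.63 mol
P(Cl2) = nRT/V = 12.63 × 0.08206 × 867.15 / 70.8 = 12.69 atm

12.7 atm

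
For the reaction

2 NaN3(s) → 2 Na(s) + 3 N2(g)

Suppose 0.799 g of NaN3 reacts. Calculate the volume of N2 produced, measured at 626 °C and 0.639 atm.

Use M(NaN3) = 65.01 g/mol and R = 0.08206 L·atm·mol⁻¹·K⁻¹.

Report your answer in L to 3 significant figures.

n(NaN3) = 0.7990 / 65.01 = 0.01229 mol
n(N2) = (3/2) × 0.01229 = 0.01843 mol
V = nRT/P = 0.01843 × 0.08206 × 899.15 / 0.639 = 2.128 L

2.13 L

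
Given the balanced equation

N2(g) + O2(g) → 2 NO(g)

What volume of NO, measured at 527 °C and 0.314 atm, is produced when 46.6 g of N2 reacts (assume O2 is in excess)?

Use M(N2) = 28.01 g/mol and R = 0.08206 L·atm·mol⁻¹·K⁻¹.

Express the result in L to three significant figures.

696 L

n(N2) = 46.60 / 28.01 = 1.664 mol
n(NO) = (2/1) × 1.664 = 3.328 mol
V = nRT/P = 3.328 × 0.08206 × 800.15 / 0.314 = 695.9 L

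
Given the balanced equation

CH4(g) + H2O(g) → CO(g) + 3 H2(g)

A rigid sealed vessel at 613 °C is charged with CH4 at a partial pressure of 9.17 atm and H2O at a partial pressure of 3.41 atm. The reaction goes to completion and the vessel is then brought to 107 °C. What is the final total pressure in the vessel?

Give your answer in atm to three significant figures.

8.32 atm

With V and T fixed, P_i ∝ n_i, so the mole ratios apply directly to partial pressures at 613 °C.
P(H2O) required for 9.17 atm of CH4 = (1/1) × 9.17 = 9.170 atm; available 3.41 atm, so H2O is limiting.
P(CH4) remaining = 9.17 − (1/1) × 3.41 = 5.760 atm
P(gaseous products) = (1+3)/1 × 3.41 = 13.64 atm
P_total at 613 °C = 5.760 + 13.64 = 19.40 atm
Scaling to 107 °C: P = 19.40 × 380.15/886.15 = 8.322 atm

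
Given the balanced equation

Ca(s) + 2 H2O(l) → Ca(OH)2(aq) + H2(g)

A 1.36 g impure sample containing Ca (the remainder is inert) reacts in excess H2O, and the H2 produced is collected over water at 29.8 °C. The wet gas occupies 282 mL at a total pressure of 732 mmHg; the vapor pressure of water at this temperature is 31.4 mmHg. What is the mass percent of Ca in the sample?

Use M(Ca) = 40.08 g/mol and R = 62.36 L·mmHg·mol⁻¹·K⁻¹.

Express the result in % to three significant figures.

P(H2) = 732 − 31.4 = 700.6 mmHg
n(H2) = PV/RT = (700.6 × 0.2820) / (62.36 × 302.95) = 0.01046 mol
n(Ca) = (1/1) × 0.01046 = 0.01046 mol
m(Ca) = 0.01046 × 40.08 = 0.4192 g
%Ca = 0.4192 / 1.36 × 100 = 30.82%

30.8 %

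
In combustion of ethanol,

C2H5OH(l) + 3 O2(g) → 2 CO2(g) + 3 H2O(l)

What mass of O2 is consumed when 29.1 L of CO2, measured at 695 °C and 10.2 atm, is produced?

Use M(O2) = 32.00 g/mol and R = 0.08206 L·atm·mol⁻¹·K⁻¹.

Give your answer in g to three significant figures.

179 g

n(CO2) = PV/RT = (10.2 × 29.1) / (0.08206 × 968.15) = 3.736 mol
n(O2) = (3/2) × 3.736 = 5.604 mol
m(O2) = 5.604 × 32.00 = 179.3 g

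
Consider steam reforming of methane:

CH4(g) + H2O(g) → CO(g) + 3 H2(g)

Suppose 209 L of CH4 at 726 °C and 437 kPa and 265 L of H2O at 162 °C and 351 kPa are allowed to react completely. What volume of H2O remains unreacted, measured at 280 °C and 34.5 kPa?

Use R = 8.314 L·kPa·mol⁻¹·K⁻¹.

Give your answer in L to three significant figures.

1960 L

n(CH4) = PV/RT = (437 × 209) / (8.314 × 999.15) = 10.99 mol
n(H2O) = PV/RT = (351 × 265) / (8.314 × 435.15) = 25.71 mol
For 10.99 mol CH4, stoichiometry requires (1/1) × 10.99 = 10.99 mol H2O; 25.71 mol is available, so CH4 is limiting.
n(H2O) consumed = (1/1) × 10.99 = 10.99 mol; remaining = 25.71 − 10.99 = 14.72 mol
V(H2O) = nRT/P = 14.72 × 8.314 × 553.15 / 34.5 = 1962 L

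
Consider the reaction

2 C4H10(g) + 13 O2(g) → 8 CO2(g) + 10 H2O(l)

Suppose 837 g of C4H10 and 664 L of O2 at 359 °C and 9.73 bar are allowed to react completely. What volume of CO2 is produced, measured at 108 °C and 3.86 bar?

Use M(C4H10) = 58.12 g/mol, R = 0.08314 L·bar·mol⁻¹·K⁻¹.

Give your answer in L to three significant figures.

473 L

n(C4H10) = 837 / 58.12 = 14.40 mol
n(O2) = PV/RT = (9.73 × 664) / (0.08314 × 632.15) = 122.9 mol
For 14.40 mol C4H10, stoichiometry requires (13/2) × 14.40 = 93.60 mol O2; 122.9 mol is available, so C4H10 is limiting.
n(CO2) = (8/2) × 14.40 = 57.60 mol
V(CO2) = nRT/P = 57.60 × 0.08314 × 381.15 / 3.86 = 472.9 L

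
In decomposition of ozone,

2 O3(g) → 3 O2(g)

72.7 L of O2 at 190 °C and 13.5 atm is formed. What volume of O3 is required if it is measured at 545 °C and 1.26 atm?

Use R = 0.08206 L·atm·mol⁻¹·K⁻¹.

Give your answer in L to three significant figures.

917 L

n(O2) = PV/RT = (13.5 × 72.7) / (0.08206 × 463.15) = 25.82 mol
n(O3) = (2/3) × 25.82 = 17.21 mol
V = nRT/P = 17.21 × 0.08206 × 818.15 / 1.26 = 917.0 L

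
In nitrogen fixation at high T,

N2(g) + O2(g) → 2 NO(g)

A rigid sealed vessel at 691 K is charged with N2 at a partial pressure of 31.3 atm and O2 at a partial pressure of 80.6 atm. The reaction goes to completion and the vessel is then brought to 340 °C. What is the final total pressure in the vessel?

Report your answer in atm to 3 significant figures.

99.3 atm

With V and T fixed, P_i ∝ n_i, so the mole ratios apply directly to partial pressures at 691 K.
P(O2) required for 31.3 atm of N2 = (1/1) × 31.3 = 31.30 atm; available 80.6 atm, so N2 is limiting.
P(O2) remaining = 80.6 − (1/1) × 31.3 = 49.30 atm
P(gaseous products) = (2)/1 × 31.3 = 62.60 atm
P_total at 691 K = 49.30 + 62.60 = 111.9 atm
Scaling to 340 °C: P = 111.9 × 613.15/691 = 99.29 atm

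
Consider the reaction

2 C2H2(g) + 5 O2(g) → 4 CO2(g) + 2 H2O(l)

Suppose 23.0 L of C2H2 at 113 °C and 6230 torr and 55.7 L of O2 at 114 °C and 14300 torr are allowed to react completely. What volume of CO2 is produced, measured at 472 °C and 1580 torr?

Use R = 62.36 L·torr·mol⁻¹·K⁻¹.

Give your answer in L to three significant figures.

350 L

n(C2H2) = PV/RT = (6230 × 23.0) / (62.36 × 386.15) = 5.951 mol
n(O2) = PV/RT = (14300 × 55.7) / (62.36 × 387.15) = 32.99 mol
For 5.951 mol C2H2, stoichiometry requires (5/2) × 5.951 = 14.88 mol O2; 32.99 mol is available, so C2H2 is limiting.
n(CO2) = (4/2) × 5.951 = 11.90 mol
V(CO2) = nRT/P = 11.90 × 62.36 × 745.15 / 1580 = 350.0 L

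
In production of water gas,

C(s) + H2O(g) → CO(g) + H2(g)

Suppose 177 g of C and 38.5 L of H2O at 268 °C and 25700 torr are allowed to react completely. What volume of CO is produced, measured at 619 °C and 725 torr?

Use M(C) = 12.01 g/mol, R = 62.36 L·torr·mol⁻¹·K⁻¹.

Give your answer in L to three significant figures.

1130 L

n(C) = 177 / 12.01 = 14.74 mol
n(H2O) = PV/RT = (25700 × 38.5) / (62.36 × 541.15) = 29.32 mol
For 14.74 mol C, stoichiometry requires (1/1) × 14.74 = 14.74 mol H2O; 29.32 mol is available, so C is limiting.
n(CO) = (1/1) × 14.74 = 14.74 mol
V(CO) = nRT/P = 14.74 × 62.36 × 892.15 / 725 = 1131 L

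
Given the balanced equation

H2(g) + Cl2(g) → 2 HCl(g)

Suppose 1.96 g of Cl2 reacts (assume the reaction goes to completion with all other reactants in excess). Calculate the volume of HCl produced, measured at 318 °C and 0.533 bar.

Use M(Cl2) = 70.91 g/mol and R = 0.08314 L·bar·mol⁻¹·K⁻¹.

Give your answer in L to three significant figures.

5.10 L

n(Cl2) = 1.960 / 70.91 = 0.02764 mol
n(HCl) = (2/1) × 0.02764 = 0.05528 mol
V = nRT/P = 0.05528 × 0.08314 × 591.15 / 0.533 = 5.097 L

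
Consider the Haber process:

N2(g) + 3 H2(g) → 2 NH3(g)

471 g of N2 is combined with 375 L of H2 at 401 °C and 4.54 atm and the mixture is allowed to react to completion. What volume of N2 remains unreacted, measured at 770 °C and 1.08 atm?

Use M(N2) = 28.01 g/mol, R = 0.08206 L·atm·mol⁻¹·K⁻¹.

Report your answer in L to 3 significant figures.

520 L

n(N2) = 471 / 28.01 = 16.82 mol
n(H2) = PV/RT = (4.54 × 375) / (0.08206 × 674.15) = 30.78 mol
For 16.82 mol N2, stoichiometry requires (3/1) × 16.82 = 50.46 mol H2; 30.78 mol is available, so H2 is limiting.
n(N2) consumed = (1/3) × 30.78 = 10.26 mol; remaining = 16.82 − 10.26 = 6.560 mol
V(N2) = nRT/P = 6.560 × 0.08206 × 1043.15 / 1.08 = 519.9 L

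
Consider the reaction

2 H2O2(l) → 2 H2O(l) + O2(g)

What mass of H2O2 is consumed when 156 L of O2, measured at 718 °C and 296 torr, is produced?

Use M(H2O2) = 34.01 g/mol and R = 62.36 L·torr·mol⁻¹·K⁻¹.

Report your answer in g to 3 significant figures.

50.8 g

n(O2) = PV/RT = (296 × 156) / (62.36 × 991.15) = 0.7471 mol
n(H2O2) = (2/1) × 0.7471 = 1.494 mol
m(H2O2) = 1.494 × 34.01 = 50.81 g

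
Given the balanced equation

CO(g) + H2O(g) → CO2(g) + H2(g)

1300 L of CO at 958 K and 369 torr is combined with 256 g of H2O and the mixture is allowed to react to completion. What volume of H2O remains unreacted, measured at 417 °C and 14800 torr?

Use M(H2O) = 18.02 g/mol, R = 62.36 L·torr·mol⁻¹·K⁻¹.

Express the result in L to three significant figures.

18.0 L

n(CO) = PV/RT = (369 × 1300) / (62.36 × 958) = 8.030 mol
n(H2O) = 256 / 18.02 = 14.21 mol
For 8.030 mol CO, stoichiometry requires (1/1) × 8.030 = 8.030 mol H2O; 14.21 mol is available, so CO is limiting.
n(H2O) consumed = (1/1) × 8.030 = 8.030 mol; remaining = 14.21 − 8.030 = 6.180 mol
V(H2O) = nRT/P = 6.180 × 62.36 × 690.15 / 14800 = 17.97 L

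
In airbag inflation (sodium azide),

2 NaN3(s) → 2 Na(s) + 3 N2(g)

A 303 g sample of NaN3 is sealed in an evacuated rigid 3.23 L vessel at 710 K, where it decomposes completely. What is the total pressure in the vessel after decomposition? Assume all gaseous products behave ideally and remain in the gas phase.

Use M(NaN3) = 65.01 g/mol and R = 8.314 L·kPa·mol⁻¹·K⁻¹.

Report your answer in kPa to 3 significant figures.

n(NaN3) = 303 / 65.01 = 4.661 mol
n(gas produced) = (3/2) × 4.661 = 6.991 mol
P = nRT/V = 6.991 × 8.314 × 710 / 3.23 = 12780 kPa

12800 kPa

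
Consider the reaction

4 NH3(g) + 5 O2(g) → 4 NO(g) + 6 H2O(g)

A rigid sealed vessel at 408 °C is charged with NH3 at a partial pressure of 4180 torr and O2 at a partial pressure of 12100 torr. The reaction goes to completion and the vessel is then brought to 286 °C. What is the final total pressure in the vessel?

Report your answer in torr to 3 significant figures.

14200 torr

At constant V, partial pressures at 408 °C are proportional to moles, so apply stoichiometry directly to pressures.
P(O2) required for 4180 torr of NH3 = (5/4) × 4180 = 5225 torr; available 12100 torr, so NH3 is limiting.
P(O2) remaining = 12100 − (5/4) × 4180 = 6875 torr
P(gaseous products) = (4+6)/4 × 4180 = 10450 torr
P_total at 408 °C = 6875 + 10450 = 17320 torr
Scaling to 286 °C: P = 17320 × 559.15/681.15 = 14220 torr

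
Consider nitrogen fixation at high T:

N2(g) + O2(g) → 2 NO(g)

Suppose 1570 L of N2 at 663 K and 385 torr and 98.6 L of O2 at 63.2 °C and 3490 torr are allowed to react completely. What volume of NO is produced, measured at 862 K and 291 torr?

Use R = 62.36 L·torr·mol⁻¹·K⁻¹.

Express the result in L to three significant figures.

5400 L

n(N2) = PV/RT = (385 × 1570) / (62.36 × 663) = 14.62 mol
n(O2) = PV/RT = (3490 × 98.6) / (62.36 × 336.35) = 16.41 mol
For 14.62 mol N2, stoichiometry requires (1/1) × 14.62 = 14.62 mol O2; 16.41 mol is available, so N2 is limiting.
n(NO) = (2/1) × 14.62 = 29.24 mol
V(NO) = nRT/P = 29.24 × 62.36 × 862 / 291 = 5401 L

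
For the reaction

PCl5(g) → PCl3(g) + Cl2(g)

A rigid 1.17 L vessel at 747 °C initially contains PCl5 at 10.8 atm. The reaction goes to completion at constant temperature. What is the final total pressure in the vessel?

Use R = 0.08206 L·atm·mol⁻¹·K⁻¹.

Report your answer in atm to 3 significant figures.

Since T and V are fixed, P_final/P_initial = n_final/n_initial = 2/1.
P_final = (2/1) × 10.8 = 21.60 atm

21.6 atm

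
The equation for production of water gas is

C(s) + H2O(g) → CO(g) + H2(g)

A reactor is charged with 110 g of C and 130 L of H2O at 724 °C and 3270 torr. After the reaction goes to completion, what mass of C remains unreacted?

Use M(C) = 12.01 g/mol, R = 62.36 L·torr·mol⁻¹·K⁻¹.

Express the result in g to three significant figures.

27.9 g

n(C) = 110 / 12.01 = 9.159 mol
n(H2O) = PV/RT = (3270 × 130) / (62.36 × 997.15) = 6.836 mol
For 9.159 mol C, stoichiometry requires (1/1) × 9.159 = 9.159 mol H2O; 6.836 mol is available, so H2O is limiting.
n(C) consumed = (1/1) × 6.836 = 6.836 mol; remaining = 9.159 − 6.836 = 2.323 mol
m(C) = 2.323 × 12.01 = 27.90 g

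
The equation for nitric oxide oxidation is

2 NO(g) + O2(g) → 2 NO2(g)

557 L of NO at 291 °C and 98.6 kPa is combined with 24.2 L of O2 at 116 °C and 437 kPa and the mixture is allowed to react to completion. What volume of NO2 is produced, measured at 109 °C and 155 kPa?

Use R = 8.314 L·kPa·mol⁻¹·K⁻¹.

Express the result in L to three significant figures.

134 L

n(NO) = PV/RT = (98.6 × 557) / (8.314 × 564.15) = 11.71 mol
n(O2) = PV/RT = (437 × 24.2) / (8.314 × 389.15) = 3.269 mol
For 11.71 mol NO, stoichiometry requires (1/2) × 11.71 = 5.855 mol O2; 3.269 mol is available, so O2 is limiting.
n(NO2) = (2/1) × 3.269 = 6.538 mol
V(NO2) = nRT/P = 6.538 × 8.314 × 382.15 / 155 = 134.0 L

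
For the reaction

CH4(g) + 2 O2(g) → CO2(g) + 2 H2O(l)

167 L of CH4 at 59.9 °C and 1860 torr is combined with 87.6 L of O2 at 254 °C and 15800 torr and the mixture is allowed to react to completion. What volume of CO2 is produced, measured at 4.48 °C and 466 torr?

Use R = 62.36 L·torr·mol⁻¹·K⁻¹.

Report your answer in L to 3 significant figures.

n(CH4) = PV/RT = (1860 × 167) / (62.36 × 333.05) = 14.96 mol
n(O2) = PV/RT = (15800 × 87.6) / (62.36 × 527.15) = 42.10 mol
For 14.96 mol CH4, stoichiometry requires (2/1) × 14.96 = 29.92 mol O2; 42.10 mol is available, so CH4 is limiting.
n(CO2) = (1/1) × 14.96 = 14.96 mol
V(CO2) = nRT/P = 14.96 × 62.36 × 277.63 / 466 = 555.8 L

556 L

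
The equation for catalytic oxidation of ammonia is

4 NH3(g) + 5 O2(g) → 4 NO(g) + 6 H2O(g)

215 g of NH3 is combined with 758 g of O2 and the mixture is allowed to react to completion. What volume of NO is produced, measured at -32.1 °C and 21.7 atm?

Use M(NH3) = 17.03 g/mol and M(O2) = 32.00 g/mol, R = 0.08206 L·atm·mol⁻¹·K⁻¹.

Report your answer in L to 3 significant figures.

11.5 L

n(NH3) = 215 / 17.03 = 12.62 mol
n(O2) = 758 / 32.00 = 23.69 mol
For 12.62 mol NH3, stoichiometry requires (5/4) × 12.62 = 15.77 mol O2; 23.69 mol is available, so NH3 is limiting.
n(NO) = (4/4) × 12.62 = 12.62 mol
V(NO) = nRT/P = 12.62 × 0.08206 × 241.05 / 21.7 = 11.50 L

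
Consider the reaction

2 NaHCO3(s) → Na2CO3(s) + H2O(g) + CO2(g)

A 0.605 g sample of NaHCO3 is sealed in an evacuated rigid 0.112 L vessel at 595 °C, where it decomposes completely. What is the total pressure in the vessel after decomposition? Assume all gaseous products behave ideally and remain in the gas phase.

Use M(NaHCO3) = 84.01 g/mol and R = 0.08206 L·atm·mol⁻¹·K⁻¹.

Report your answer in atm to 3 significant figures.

n(NaHCO3) = 0.605 / 84.01 = 0.007202 mol
n(gas produced) = (2/2) × 0.007202 = 0.007202 mol
P = nRT/V = 0.007202 × 0.08206 × 868.15 / 0.112 = 4.581 atm

4.58 atm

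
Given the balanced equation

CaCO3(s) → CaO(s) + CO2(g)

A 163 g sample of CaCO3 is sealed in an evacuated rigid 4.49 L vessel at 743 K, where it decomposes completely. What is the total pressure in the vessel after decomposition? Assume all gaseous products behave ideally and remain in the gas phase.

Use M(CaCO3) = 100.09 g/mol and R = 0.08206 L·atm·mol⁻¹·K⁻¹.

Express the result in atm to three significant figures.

22.1 atm

n(CaCO3) = 163 / 100.09 = 1.629 mol
n(gas produced) = (1/1) × 1.629 = 1.629 mol
P = nRT/V = 1.629 × 0.08206 × 743 / 4.49 = 22.12 atm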